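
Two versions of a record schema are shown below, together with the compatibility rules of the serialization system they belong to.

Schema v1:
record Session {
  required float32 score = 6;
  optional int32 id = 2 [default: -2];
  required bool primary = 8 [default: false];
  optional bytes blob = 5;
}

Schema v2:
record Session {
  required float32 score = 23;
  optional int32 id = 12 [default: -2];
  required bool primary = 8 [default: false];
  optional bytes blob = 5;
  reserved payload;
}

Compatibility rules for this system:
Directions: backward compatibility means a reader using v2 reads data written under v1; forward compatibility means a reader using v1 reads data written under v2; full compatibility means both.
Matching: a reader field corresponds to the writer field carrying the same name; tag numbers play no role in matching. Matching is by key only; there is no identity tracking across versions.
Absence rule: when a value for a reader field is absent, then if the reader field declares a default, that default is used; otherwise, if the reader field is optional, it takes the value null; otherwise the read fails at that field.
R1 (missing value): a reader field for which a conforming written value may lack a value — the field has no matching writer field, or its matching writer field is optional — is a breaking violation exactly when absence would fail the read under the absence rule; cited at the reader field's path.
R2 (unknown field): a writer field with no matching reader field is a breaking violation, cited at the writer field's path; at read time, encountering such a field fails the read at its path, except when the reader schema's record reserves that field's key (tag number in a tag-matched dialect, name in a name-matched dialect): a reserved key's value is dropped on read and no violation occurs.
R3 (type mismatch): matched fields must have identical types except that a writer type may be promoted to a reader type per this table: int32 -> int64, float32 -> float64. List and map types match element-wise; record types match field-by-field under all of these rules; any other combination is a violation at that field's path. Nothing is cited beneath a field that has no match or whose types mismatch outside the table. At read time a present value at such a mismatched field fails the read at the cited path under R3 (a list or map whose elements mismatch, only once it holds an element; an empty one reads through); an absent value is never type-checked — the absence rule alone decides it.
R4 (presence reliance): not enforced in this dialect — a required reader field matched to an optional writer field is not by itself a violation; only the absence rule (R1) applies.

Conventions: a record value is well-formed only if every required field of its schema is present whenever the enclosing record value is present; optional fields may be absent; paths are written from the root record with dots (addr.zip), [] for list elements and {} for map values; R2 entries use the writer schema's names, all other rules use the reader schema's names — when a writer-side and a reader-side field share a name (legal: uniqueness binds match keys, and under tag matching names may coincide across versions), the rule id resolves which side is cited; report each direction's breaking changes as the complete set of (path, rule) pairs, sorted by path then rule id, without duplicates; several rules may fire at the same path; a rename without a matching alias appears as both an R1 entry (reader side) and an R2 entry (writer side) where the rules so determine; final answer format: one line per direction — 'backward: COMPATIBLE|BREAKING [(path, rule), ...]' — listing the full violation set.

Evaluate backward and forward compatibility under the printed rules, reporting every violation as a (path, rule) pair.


backward: COMPATIBLE []; forward: COMPATIBLE []

each type pair in Session: writer, then reader
backward on Session — v2 reading data written by v1:
  score: paired with writer score (float32 -> float32; writer required)
  id: paired with writer id (int32 -> int32; writer optional)
  primary: paired with writer primary (bool -> bool; writer required)
  blob: paired with writer blob (bytes -> bytes; writer optional)
  nothing fires on Session: backward is COMPATIBLE
forward on Session — v1 reading data written by v2:
  score: paired with writer score (float32 -> float32; writer required)
  id: paired with writer id (int32 -> int32; writer optional)
  primary: paired with writer primary (bool -> bool; writer required)
  blob: paired with writer blob (bytes -> bytes; writer optional)
  nothing fires on Session: forward is COMPATIBLE


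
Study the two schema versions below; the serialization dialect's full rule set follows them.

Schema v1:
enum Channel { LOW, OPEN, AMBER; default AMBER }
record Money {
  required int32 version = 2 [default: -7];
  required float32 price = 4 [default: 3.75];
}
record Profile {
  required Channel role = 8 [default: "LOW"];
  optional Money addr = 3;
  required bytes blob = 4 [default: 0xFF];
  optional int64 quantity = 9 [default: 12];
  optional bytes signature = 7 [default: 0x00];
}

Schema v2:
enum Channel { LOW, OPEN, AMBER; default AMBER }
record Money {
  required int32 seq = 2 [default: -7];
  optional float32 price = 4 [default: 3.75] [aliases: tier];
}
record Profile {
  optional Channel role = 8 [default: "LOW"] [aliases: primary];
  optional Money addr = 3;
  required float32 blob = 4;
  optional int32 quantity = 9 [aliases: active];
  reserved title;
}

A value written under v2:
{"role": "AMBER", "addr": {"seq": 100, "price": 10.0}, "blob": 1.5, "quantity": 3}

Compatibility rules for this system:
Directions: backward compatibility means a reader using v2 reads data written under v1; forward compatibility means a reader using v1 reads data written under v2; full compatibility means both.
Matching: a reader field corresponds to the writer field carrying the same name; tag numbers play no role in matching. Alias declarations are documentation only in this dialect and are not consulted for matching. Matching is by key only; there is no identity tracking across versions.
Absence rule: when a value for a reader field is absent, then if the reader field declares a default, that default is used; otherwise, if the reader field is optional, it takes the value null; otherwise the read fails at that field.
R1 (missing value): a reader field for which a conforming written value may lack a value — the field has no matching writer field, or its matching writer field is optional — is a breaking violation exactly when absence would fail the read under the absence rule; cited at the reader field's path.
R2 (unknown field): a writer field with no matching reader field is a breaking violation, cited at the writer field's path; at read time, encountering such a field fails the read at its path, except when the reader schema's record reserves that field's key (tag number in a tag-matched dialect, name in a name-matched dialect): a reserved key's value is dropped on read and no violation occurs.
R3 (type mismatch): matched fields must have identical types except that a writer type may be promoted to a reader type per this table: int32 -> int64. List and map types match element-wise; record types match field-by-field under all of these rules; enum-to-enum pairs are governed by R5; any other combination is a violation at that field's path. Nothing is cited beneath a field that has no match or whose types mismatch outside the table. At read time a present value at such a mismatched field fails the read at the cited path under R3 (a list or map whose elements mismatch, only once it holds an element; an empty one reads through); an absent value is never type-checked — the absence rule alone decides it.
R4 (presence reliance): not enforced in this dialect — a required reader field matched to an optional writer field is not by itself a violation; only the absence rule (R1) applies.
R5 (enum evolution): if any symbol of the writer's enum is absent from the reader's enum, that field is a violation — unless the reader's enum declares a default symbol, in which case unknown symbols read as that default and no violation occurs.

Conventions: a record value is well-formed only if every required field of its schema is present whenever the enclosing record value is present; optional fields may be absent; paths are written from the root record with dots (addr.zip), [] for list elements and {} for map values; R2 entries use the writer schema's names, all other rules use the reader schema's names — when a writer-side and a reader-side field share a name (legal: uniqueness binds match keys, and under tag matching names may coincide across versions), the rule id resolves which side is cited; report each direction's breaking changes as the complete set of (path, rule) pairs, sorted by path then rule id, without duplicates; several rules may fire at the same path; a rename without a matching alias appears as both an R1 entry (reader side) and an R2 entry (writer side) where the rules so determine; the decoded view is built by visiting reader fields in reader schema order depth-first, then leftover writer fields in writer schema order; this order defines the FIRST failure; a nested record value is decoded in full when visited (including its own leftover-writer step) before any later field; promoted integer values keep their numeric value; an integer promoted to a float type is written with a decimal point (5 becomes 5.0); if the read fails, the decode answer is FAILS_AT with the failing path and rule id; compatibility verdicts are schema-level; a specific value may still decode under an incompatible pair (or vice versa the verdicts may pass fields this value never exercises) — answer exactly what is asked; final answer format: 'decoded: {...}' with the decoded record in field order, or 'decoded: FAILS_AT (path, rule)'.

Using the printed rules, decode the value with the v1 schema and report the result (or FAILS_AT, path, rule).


decoded: FAILS_AT (addr.seq, R2)

each type pair in Profile: writer, then reader
decode walk for Profile under reader schema v1:
  role := "AMBER"
  addr.version := -7 (absent -> default)
  addr.price := 10.0
  read fails at addr.seq under R2 (unknown field)
  => FAILS_AT (addr.seq, R2)
ruling out the remaining Profile differences:
  field quantity in record Profile: type int64 changed to int32 (its default is dropped) -> a verdict-level change on Profile — the shown value reads the same
  field blob in record Profile: type bytes changed to float32 (its default is dropped) -> a verdict-level change on Profile — the shown value reads the same
  removed field signature from record Profile -> a verdict-level change on Profile — the shown value reads the same
  field price in record Money: required changed to optional -> inert under this dialect — no rule fires on Profile and the result does not move
  field role in record Profile: required changed to optional -> inert under this dialect — no rule fires on Profile and the result does not move


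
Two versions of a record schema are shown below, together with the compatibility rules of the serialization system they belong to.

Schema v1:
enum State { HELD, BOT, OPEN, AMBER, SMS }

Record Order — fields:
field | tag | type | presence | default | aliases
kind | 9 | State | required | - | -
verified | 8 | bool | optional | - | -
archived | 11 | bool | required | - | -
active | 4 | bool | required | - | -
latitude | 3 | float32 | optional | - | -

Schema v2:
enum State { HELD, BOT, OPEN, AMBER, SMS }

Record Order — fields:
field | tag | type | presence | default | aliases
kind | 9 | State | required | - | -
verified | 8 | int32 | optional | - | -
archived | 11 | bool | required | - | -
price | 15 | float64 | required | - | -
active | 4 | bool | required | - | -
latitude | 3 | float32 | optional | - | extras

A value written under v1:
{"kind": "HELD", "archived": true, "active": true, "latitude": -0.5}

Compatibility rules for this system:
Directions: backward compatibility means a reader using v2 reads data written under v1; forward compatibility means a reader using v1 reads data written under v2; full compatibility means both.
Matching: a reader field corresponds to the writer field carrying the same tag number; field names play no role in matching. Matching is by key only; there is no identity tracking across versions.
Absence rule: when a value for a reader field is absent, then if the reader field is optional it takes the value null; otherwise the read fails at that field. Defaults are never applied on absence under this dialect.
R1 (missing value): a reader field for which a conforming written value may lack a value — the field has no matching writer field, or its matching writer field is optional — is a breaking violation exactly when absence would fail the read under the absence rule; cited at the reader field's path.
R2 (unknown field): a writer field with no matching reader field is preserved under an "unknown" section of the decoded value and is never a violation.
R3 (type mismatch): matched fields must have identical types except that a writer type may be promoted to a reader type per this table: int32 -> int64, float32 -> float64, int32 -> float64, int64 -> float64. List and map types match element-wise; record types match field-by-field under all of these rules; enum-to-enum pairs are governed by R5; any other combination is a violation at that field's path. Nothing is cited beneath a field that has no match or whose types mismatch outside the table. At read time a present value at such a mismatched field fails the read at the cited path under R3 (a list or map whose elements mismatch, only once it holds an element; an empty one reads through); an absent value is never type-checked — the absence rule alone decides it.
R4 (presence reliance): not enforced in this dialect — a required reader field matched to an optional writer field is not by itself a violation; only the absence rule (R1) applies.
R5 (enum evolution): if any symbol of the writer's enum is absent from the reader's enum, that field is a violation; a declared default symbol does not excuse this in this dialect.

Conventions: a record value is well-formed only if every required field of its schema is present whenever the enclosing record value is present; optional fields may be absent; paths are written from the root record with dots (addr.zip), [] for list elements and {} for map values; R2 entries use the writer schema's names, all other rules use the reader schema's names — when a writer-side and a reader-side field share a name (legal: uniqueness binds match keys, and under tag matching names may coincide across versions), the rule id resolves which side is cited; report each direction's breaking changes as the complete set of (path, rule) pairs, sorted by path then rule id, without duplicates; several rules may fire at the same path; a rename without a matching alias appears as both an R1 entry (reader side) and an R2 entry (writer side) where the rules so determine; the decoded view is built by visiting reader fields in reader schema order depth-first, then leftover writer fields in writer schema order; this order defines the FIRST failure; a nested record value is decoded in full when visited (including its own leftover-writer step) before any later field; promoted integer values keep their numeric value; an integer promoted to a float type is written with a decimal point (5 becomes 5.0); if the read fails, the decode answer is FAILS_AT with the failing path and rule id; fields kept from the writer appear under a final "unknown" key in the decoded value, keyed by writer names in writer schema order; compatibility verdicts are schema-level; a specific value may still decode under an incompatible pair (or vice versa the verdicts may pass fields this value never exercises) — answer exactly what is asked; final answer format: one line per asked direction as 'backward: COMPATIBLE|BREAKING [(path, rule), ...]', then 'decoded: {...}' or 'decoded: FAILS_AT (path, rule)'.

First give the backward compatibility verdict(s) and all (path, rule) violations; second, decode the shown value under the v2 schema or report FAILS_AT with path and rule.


each type pair in Order: writer, then reader
backward analysis of Order with v2 as reader and v1 as writer:
  kind: State -> State, writer required; from kind
  verified: bool -> int32, writer optional; from verified
  archived: bool -> bool, writer required; from archived
  price: no writer-side match
  active: bool -> bool, writer required; from active
  latitude: float32 -> float32, writer optional; from latitude
  violation R1 at price
  violation R3 at verified
  => backward verdict for Order: BREAKING, 2 violation(s)
decode walk for Order under reader schema v2:
  kind := "HELD"
  verified := null (not supplied -> null)
  archived := true
  read fails at price under R1 (no fill)
  => FAILS_AT (price, R1)

backward: BREAKING [(price, R1), (verified, R3)]; decoded: FAILS_AT (price, R1)


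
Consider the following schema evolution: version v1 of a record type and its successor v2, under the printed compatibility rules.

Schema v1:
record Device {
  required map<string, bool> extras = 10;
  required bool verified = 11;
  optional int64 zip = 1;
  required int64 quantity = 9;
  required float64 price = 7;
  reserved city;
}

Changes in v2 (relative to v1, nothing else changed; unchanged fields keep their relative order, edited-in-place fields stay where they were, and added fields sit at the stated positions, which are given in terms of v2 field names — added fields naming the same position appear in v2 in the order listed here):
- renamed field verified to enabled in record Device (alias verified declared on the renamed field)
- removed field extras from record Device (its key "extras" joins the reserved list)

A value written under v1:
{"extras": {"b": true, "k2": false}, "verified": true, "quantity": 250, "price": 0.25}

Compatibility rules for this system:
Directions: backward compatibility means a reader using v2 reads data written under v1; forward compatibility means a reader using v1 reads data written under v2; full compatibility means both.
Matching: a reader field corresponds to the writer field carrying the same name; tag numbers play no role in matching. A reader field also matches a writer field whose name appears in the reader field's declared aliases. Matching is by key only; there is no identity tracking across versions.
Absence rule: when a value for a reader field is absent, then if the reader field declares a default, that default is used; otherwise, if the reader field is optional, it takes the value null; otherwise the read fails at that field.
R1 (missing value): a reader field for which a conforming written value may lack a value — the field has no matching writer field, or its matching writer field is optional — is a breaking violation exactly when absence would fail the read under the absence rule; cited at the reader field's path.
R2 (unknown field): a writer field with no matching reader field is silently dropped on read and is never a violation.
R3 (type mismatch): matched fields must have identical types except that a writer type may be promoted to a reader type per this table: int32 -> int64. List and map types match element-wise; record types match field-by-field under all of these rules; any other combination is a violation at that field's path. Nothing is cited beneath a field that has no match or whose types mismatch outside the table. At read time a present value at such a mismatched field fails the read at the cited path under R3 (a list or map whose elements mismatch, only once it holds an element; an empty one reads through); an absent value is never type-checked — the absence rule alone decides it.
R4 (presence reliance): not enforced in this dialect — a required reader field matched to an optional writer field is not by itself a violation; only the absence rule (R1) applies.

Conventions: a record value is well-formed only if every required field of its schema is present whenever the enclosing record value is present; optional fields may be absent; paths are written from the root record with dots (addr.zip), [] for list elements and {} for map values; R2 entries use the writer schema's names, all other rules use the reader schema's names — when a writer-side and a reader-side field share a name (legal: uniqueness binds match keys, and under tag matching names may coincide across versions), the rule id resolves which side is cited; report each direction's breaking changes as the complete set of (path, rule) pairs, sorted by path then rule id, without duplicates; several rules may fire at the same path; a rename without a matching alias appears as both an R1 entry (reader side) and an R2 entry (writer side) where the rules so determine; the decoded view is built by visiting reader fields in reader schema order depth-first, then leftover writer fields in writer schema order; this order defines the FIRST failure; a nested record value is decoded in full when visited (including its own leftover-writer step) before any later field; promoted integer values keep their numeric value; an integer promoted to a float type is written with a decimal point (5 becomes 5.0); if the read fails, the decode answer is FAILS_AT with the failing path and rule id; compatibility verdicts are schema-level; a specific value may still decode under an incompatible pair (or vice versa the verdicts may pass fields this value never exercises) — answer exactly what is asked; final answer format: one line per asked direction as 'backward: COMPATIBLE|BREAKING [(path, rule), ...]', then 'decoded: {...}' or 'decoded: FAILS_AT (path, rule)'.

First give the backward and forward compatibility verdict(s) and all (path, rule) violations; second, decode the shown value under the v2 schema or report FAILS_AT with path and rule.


the writer's type comes first in each Device pair
backward for Device (reader v2, writer v1):
  enabled: paired with writer verified (bool -> bool; writer required)
  zip: paired with writer zip (int64 -> int64; writer optional)
  quantity: paired with writer quantity (int64 -> int64; writer required)
  price: paired with writer price (float64 -> float64; writer required)
  writer extras: unknown to reader
  => backward verdict for Device: COMPATIBLE, no violations
forward for Device (reader v1, writer v2):
  extras: no writer match
  verified: no writer match
  zip: paired with writer zip (int64 -> int64; writer optional)
  quantity: paired with writer quantity (int64 -> int64; writer required)
  price: paired with writer price (float64 -> float64; writer required)
  writer enabled: unknown to reader
  rule R1 violated at extras
  rule R1 violated at verified
  => 2 violation(s): forward is BREAKING for Device
decode (reader v2):
  enabled := true (from writer verified)
  zip := null (not supplied -> null)
  quantity := 250
  price := 0.25
  writer extras: unmatched, discarded
  => decoded: {"enabled": true, "zip": null, "quantity": 250, "price": 0.25}

backward: COMPATIBLE []; forward: BREAKING [(extras, R1), (verified, R1)]; decoded: {"enabled": true, "zip": null, "quantity": 250, "price": 0.25}


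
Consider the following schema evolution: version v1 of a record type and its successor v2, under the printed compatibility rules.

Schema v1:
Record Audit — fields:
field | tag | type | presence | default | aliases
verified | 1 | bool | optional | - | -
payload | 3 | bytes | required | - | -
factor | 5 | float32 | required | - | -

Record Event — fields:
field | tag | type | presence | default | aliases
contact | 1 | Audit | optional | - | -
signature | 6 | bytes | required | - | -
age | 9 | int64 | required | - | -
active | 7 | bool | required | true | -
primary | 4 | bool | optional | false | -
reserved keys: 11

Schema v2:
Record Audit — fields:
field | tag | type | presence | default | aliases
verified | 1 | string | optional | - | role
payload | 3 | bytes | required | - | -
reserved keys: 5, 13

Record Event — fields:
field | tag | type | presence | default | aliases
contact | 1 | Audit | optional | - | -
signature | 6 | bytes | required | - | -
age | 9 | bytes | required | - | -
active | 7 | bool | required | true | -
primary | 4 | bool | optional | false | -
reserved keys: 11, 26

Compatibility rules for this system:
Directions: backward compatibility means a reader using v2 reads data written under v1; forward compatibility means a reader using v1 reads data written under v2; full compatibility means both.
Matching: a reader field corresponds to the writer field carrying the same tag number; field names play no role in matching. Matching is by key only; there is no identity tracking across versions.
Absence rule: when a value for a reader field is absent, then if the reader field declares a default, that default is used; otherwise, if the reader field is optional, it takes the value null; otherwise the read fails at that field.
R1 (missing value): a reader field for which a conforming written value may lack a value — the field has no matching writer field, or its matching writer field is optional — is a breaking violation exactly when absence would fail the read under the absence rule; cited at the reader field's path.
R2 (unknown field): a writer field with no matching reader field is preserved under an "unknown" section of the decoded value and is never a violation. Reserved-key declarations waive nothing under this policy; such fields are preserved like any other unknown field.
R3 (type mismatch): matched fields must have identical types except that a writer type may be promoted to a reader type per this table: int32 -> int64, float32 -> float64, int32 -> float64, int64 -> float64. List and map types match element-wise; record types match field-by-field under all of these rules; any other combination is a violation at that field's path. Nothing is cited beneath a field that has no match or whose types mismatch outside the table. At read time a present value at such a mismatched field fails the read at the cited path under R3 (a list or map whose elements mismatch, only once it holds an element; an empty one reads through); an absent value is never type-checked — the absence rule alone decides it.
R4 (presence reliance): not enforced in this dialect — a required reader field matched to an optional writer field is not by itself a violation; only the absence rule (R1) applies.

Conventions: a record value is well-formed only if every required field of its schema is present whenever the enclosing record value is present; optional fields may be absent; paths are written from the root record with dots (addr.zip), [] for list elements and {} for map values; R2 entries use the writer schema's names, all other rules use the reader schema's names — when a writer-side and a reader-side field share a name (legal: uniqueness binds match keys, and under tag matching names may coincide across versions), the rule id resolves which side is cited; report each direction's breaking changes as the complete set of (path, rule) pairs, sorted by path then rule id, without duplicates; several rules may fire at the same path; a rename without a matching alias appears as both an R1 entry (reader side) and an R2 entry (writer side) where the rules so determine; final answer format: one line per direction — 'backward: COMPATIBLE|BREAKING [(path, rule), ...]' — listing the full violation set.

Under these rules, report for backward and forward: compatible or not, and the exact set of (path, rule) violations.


in Event below, arrows point writer -> reader
checking backward for Event: reader v2 against writer v1:
  contact: paired with writer contact (Audit -> Audit; writer optional)
  signature: paired with writer signature (bytes -> bytes; writer required)
  age: paired with writer age (int64 -> bytes; writer required)
  active: paired with writer active (bool -> bool; writer required)
  primary: paired with writer primary (bool -> bool; writer optional)
  contact.verified: paired with writer contact.verified (bool -> string; writer optional)
  contact.payload: paired with writer contact.payload (bytes -> bytes; writer required)
  contact.factor (writer side), unknown to reader
  R3 fires at age
  R3 fires at contact.verified
  backward on Event therefore BREAKING (2)
checking forward for Event: reader v1 against writer v2:
  contact: paired with writer contact (Audit -> Audit; writer optional)
  signature: paired with writer signature (bytes -> bytes; writer required)
  age: paired with writer age (bytes -> int64; writer required)
  active: paired with writer active (bool -> bool; writer required)
  primary: paired with writer primary (bool -> bool; writer optional)
  contact.verified: paired with writer contact.verified (string -> bool; writer optional)
  contact.payload: paired with writer contact.payload (bytes -> bytes; writer required)
  no writer field matches reader contact.factor
  R3 fires at age
  R1 fires at contact.factor
  R3 fires at contact.verified
  forward on Event therefore BREAKING (3)

backward: BREAKING [(age, R3), (contact.verified, R3)]; forward: BREAKING [(age, R3), (contact.factor, R1), (contact.verified, R3)]


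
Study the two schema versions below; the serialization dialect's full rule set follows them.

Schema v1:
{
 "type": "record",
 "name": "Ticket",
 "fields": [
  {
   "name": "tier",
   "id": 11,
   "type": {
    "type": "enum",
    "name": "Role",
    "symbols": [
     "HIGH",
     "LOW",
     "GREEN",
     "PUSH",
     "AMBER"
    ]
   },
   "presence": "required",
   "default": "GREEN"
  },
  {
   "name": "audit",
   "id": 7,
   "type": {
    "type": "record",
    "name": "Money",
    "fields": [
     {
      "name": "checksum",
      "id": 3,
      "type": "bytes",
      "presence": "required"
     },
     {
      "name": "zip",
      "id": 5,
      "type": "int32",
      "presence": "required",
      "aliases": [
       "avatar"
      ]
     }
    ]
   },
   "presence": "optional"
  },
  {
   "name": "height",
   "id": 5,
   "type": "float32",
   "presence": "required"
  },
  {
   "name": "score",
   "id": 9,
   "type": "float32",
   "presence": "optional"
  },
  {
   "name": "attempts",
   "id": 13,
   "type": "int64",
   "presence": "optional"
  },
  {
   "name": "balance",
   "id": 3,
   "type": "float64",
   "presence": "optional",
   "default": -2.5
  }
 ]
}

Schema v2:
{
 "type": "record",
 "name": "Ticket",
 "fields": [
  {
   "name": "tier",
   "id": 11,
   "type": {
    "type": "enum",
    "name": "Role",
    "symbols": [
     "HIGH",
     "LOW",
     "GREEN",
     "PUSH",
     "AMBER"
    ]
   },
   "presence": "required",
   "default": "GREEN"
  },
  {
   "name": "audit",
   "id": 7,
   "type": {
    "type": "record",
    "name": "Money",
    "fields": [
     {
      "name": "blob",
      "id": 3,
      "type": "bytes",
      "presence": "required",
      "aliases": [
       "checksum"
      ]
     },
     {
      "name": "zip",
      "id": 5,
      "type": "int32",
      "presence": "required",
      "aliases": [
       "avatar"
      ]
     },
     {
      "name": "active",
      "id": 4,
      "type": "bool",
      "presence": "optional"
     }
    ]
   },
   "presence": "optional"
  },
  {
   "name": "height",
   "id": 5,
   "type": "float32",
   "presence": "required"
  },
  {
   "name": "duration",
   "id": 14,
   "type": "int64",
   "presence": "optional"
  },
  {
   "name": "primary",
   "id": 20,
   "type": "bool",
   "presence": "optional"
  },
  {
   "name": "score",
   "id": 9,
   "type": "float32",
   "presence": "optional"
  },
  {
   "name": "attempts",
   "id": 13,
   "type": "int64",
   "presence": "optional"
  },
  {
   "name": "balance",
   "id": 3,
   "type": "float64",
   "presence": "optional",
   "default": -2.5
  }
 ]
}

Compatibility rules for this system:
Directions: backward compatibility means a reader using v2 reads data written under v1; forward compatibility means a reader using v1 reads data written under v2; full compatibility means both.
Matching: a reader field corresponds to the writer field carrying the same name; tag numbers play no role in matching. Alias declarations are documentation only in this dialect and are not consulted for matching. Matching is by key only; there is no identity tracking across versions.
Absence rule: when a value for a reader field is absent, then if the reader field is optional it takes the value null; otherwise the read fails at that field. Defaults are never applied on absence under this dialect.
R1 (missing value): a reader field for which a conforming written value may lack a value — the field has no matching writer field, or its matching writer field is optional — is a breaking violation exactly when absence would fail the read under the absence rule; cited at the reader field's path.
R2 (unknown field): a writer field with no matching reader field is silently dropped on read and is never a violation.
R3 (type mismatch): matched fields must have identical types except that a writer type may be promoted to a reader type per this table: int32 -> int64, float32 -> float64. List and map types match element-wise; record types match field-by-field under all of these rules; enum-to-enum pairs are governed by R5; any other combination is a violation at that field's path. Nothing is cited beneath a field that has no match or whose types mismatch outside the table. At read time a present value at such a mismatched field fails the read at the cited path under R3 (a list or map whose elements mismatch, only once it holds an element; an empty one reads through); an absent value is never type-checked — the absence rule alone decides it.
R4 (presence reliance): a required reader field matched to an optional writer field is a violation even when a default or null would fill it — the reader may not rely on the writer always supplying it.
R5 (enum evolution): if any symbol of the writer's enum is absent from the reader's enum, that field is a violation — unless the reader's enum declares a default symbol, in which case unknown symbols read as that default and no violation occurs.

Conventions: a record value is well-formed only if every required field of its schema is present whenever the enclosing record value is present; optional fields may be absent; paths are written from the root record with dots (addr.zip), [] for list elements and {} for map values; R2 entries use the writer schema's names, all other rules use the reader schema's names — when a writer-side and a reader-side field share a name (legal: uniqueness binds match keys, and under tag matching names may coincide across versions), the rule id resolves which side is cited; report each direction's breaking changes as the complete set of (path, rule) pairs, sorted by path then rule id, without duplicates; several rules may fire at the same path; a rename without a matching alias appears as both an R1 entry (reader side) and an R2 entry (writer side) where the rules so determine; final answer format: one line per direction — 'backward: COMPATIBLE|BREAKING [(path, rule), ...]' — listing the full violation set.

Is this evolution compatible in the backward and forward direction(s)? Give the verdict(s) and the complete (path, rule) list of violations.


the writer's type comes first in each Ticket pair
backward analysis of Ticket with v2 as reader and v1 as writer:
  tier: Role -> Role, writer required; from tier
  audit: Money -> Money, writer optional; from audit
  height: float32 -> float32, writer required; from height
  duration has no writer counterpart
  primary has no writer counterpart
  score: float32 -> float32, writer optional; from score
  attempts: int64 -> int64, writer optional; from attempts
  balance: float64 -> float64, writer optional; from balance
  audit.blob has no writer counterpart
  audit.zip: int32 -> int32, writer required; from audit.zip
  audit.active has no writer counterpart
  writer field audit.checksum has no reader counterpart
  rule R1 violated at audit.blob
  backward on Ticket therefore BREAKING (1)
forward analysis of Ticket with v1 as reader and v2 as writer:
  tier: Role -> Role, writer required; from tier
  audit: Money -> Money, writer optional; from audit
  height: float32 -> float32, writer required; from height
  score: float32 -> float32, writer optional; from score
  attempts: int64 -> int64, writer optional; from attempts
  balance: float64 -> float64, writer optional; from balance
  writer field duration has no reader counterpart
  writer field primary has no reader counterpart
  audit.checksum has no writer counterpart
  audit.zip: int32 -> int32, writer required; from audit.zip
  writer field audit.blob has no reader counterpart
  writer field audit.active has no reader counterpart
  rule R1 violated at audit.checksum
  forward on Ticket therefore BREAKING (1)

backward: BREAKING [(audit.blob, R1)]; forward: BREAKING [(audit.checksum, R1)]


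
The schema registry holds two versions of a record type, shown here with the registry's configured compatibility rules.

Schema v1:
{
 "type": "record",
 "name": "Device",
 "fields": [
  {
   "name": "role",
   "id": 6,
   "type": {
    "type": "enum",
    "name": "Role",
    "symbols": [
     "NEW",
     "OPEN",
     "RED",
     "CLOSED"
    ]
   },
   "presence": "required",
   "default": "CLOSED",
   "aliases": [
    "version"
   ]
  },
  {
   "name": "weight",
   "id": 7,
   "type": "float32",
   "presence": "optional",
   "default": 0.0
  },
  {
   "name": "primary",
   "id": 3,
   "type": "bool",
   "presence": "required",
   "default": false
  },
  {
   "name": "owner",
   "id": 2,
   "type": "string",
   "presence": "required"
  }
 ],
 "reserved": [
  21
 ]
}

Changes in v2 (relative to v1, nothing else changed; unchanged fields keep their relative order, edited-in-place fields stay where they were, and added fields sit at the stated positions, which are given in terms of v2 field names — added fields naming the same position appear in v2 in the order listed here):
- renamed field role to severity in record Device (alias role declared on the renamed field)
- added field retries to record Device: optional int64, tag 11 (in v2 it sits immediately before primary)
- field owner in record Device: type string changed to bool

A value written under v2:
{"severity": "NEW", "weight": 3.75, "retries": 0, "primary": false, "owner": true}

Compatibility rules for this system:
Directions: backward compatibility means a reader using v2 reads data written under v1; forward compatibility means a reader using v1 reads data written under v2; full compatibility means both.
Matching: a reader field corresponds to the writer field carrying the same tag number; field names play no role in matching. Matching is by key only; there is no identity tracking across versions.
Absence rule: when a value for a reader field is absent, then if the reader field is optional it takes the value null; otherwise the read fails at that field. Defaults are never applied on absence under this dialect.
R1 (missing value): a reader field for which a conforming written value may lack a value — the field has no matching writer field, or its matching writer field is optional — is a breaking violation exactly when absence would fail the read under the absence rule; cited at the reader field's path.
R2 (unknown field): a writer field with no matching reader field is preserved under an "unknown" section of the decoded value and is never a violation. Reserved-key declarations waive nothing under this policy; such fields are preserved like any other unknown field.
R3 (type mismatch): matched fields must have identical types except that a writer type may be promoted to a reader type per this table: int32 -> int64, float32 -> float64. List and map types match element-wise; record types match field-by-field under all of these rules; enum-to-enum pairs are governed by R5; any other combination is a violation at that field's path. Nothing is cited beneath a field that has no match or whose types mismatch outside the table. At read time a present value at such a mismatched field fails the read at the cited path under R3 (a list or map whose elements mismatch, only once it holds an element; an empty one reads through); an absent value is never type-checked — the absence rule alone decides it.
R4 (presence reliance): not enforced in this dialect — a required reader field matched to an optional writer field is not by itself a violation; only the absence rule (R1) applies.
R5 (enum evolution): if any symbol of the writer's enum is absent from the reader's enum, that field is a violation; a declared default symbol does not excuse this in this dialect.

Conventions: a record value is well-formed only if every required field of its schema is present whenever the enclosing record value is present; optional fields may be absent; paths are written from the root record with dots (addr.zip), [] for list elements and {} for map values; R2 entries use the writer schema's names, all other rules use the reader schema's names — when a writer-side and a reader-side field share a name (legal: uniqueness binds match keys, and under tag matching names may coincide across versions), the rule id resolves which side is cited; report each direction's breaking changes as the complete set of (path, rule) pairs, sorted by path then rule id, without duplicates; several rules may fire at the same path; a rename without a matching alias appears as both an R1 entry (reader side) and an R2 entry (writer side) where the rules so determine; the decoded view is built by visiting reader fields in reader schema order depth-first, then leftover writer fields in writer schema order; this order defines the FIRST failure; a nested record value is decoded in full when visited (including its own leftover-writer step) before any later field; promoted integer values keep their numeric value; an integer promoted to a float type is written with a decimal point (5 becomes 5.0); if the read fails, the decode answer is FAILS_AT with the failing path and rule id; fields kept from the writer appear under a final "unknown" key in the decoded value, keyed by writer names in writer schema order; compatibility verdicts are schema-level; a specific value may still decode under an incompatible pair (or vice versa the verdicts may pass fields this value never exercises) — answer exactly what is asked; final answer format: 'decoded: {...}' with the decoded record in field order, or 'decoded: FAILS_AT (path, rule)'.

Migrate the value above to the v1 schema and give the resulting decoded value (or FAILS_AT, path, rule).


decoded: FAILS_AT (owner, R3)

each type pair in Device: writer, then reader
decoding the Device value with the v1 reader:
  role := "NEW" (from writer severity)
  weight := 3.75
  primary := false
  read fails at owner under R3
  => FAILS_AT (owner, R3)
checking off the Device differences that do not matter here:
  renamed field role to severity in record Device (alias role declared on the renamed field) -> inert under this dialect — no rule fires on Device and the result does not move
  added field retries to record Device: optional int64, tag 11 (in v2 it sits immediately before primary) -> inert under this dialect — no rule fires on Device and the result does not move
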